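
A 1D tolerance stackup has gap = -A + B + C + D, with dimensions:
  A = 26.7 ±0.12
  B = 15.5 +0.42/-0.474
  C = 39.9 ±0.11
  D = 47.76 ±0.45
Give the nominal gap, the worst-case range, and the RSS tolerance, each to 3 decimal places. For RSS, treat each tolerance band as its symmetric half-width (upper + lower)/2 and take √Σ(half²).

Stack each dimension's contribution:
  -A: nom -26.700 → Σnom=-26.700; wc +0.120/-0.120 → slack +0.120/-0.120; half-tol=0.120, Σhalf²=0.014400
  +B: nom +15.500 → Σnom=-11.200; wc +0.420/-0.474 → slack +0.540/-0.594; half-tol=0.447, Σhalf²=0.214209
  +C: nom +39.900 → Σnom=28.700; wc +0.110/-0.110 → slack +0.650/-0.704; half-tol=0.110, Σhalf²=0.226309
  +D: nom +47.760 → Σnom=76.460; wc +0.450/-0.450 → slack +1.100/-1.154; half-tol=0.450, Σhalf²=0.428809
Nominal = 76.460. Worst-case = [76.460 - 1.154, 76.460 + 1.100] = [75.306, 77.560]. RSS = √0.428809 = 0.655.

nominal=76.460 wc=[75.306,77.560] rss=0.655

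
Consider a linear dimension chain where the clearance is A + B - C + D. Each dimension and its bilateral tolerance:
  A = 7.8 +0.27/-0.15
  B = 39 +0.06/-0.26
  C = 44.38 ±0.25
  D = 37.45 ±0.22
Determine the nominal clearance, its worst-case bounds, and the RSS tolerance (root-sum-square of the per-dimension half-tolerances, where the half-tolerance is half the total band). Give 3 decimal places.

nominal=39.870 wc=[38.990,40.670] rss=0.425

Stack each dimension's contribution:
  +A: nom +7.800 → Σnom=7.800; wc +0.270/-0.150 → slack +0.270/-0.150; half-tol=0.210, Σhalf²=0.044100
  +B: nom +39.000 → Σnom=46.800; wc +0.060/-0.260 → slack +0.330/-0.410; half-tol=0.160, Σhalf²=0.069700
  -C: nom -44.380 → Σnom=2.420; wc +0.250/-0.250 → slack +0.580/-0.660; half-tol=0.250, Σhalf²=0.132200
  +D: nom +37.450 → Σnom=39.870; wc +0.220/-0.220 → slack +0.800/-0.880; half-tol=0.220, Σhalf²=0.180600
Nominal = 39.870. Worst-case = [39.870 - 0.880, 39.870 + 0.800] = [38.990, 40.670]. RSS = √0.180600 = 0.425.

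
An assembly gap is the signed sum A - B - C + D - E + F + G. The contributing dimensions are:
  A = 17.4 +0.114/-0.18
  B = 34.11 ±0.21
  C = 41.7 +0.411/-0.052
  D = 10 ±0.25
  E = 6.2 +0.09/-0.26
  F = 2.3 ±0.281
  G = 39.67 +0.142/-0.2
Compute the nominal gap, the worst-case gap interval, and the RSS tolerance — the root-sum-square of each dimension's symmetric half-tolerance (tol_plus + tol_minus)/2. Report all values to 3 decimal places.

nominal=-12.640 wc=[-14.262,-11.331] rss=0.566

Stack each dimension's contribution:
  +A: nom +17.400 → Σnom=17.400; wc +0.114/-0.180 → slack +0.114/-0.180; half-tol=0.147, Σhalf²=0.021609
  -B: nom -34.110 → Σnom=-16.710; wc +0.210/-0.210 → slack +0.324/-0.390; half-tol=0.210, Σhalf²=0.065709
  -C: nom -41.700 → Σnom=-58.410; wc +0.052/-0.411 → slack +0.376/-0.801; half-tol=0.231, Σhalf²=0.119301
  +D: nom +10.000 → Σnom=-48.410; wc +0.250/-0.250 → slack +0.626/-1.051; half-tol=0.250, Σhalf²=0.181801
  -E: nom -6.200 → Σnom=-54.610; wc +0.260/-0.090 → slack +0.886/-1.141; half-tol=0.175, Σhalf²=0.212426
  +F: nom +2.300 → Σnom=-52.310; wc +0.281/-0.281 → slack +1.167/-1.422; half-tol=0.281, Σhalf²=0.291387
  +G: nom +39.670 → Σnom=-12.640; wc +0.142/-0.200 → slack +1.309/-1.622; half-tol=0.171, Σhalf²=0.320628
Nominal = -12.640. Worst-case = [-12.640 - 1.622, -12.640 + 1.309] = [-14.262, -11.331]. RSS = √0.320628 = 0.566.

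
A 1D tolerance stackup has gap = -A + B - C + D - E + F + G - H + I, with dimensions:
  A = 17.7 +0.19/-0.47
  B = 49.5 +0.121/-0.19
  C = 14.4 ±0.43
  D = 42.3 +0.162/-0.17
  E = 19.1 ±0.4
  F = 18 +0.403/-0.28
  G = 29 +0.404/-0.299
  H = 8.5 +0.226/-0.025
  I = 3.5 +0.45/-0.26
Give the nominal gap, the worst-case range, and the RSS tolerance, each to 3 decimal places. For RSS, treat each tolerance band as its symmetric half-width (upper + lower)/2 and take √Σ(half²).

Stack each dimension's contribution:
  -A: nom -17.700 → Σnom=-17.700; wc +0.470/-0.190 → slack +0.470/-0.190; half-tol=0.330, Σhalf²=0.108900
  +B: nom +49.500 → Σnom=31.800; wc +0.121/-0.190 → slack +0.591/-0.380; half-tol=0.155, Σhalf²=0.133080
  -C: nom -14.400 → Σnom=17.400; wc +0.430/-0.430 → slack +1.021/-0.810; half-tol=0.430, Σhalf²=0.317980
  +D: nom +42.300 → Σnom=59.700; wc +0.162/-0.170 → slack +1.183/-0.980; half-tol=0.166, Σhalf²=0.345536
  -E: nom -19.100 → Σnom=40.600; wc +0.400/-0.400 → slack +1.583/-1.380; half-tol=0.400, Σhalf²=0.505536
  +F: nom +18.000 → Σnom=58.600; wc +0.403/-0.280 → slack +1.986/-1.660; half-tol=0.342, Σhalf²=0.622159
  +G: nom +29.000 → Σnom=87.600; wc +0.404/-0.299 → slack +2.390/-1.959; half-tol=0.352, Σhalf²=0.745711
  -H: nom -8.500 → Σnom=79.100; wc +0.025/-0.226 → slack +2.415/-2.185; half-tol=0.126, Σhalf²=0.761461
  +I: nom +3.500 → Σnom=82.600; wc +0.450/-0.260 → slack +2.865/-2.445; half-tol=0.355, Σhalf²=0.887486
Nominal = 82.600. Worst-case = [82.600 - 2.445, 82.600 + 2.865] = [80.155, 85.465]. RSS = √0.887486 = 0.942.

nominal=82.600 wc=[80.155,85.465] rss=0.942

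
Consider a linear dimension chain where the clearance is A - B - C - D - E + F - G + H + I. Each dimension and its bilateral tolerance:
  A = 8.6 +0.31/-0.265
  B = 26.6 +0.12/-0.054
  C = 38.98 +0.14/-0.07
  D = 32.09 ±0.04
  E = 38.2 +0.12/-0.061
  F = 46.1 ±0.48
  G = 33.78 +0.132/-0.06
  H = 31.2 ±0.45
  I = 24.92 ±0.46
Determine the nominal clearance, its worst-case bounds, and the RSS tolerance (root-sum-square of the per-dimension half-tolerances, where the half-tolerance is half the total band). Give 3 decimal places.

Stack each dimension's contribution:
  +A: nom +8.600 → Σnom=8.600; wc +0.310/-0.265 → slack +0.310/-0.265; half-tol=0.287, Σhalf²=0.082656
  -B: nom -26.600 → Σnom=-18.000; wc +0.054/-0.120 → slack +0.364/-0.385; half-tol=0.087, Σhalf²=0.090225
  -C: nom -38.980 → Σnom=-56.980; wc +0.070/-0.140 → slack +0.434/-0.525; half-tol=0.105, Σhalf²=0.101250
  -D: nom -32.090 → Σnom=-89.070; wc +0.040/-0.040 → slack +0.474/-0.565; half-tol=0.040, Σhalf²=0.102850
  -E: nom -38.200 → Σnom=-127.270; wc +0.061/-0.120 → slack +0.535/-0.685; half-tol=0.090, Σhalf²=0.111040
  +F: nom +46.100 → Σnom=-81.170; wc +0.480/-0.480 → slack +1.015/-1.165; half-tol=0.480, Σhalf²=0.341440
  -G: nom -33.780 → Σnom=-114.950; wc +0.060/-0.132 → slack +1.075/-1.297; half-tol=0.096, Σhalf²=0.350656
  +H: nom +31.200 → Σnom=-83.750; wc +0.450/-0.450 → slack +1.525/-1.747; half-tol=0.450, Σhalf²=0.553157
  +I: nom +24.920 → Σnom=-58.830; wc +0.460/-0.460 → slack +1.985/-2.207; half-tol=0.460, Σhalf²=0.764757
Nominal = -58.830. Worst-case = [-58.830 - 2.207, -58.830 + 1.985] = [-61.037, -56.845]. RSS = √0.764757 = 0.875.

nominal=-58.830 wc=[-61.037,-56.845] rss=0.875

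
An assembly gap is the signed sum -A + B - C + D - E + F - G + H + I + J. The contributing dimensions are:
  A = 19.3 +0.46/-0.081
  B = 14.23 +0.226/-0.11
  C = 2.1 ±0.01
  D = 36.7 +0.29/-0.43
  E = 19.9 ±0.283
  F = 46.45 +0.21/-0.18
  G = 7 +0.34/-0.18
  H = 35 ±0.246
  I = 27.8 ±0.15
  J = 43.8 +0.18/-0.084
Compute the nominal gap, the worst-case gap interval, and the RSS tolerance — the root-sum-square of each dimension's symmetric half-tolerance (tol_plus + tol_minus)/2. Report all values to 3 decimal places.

Stack each dimension's contribution:
  -A: nom -19.300 → Σnom=-19.300; wc +0.081/-0.460 → slack +0.081/-0.460; half-tol=0.271, Σhalf²=0.073170
  +B: nom +14.230 → Σnom=-5.070; wc +0.226/-0.110 → slack +0.307/-0.570; half-tol=0.168, Σhalf²=0.101394
  -C: nom -2.100 → Σnom=-7.170; wc +0.010/-0.010 → slack +0.317/-0.580; half-tol=0.010, Σhalf²=0.101494
  +D: nom +36.700 → Σnom=29.530; wc +0.290/-0.430 → slack +0.607/-1.010; half-tol=0.360, Σhalf²=0.231094
  -E: nom -19.900 → Σnom=9.630; wc +0.283/-0.283 → slack +0.890/-1.293; half-tol=0.283, Σhalf²=0.311183
  +F: nom +46.450 → Σnom=56.080; wc +0.210/-0.180 → slack +1.100/-1.473; half-tol=0.195, Σhalf²=0.349208
  -G: nom -7.000 → Σnom=49.080; wc +0.180/-0.340 → slack +1.280/-1.813; half-tol=0.260, Σhalf²=0.416808
  +H: nom +35.000 → Σnom=84.080; wc +0.246/-0.246 → slack +1.526/-2.059; half-tol=0.246, Σhalf²=0.477324
  +I: nom +27.800 → Σnom=111.880; wc +0.150/-0.150 → slack +1.676/-2.209; half-tol=0.150, Σhalf²=0.499824
  +J: nom +43.800 → Σnom=155.680; wc +0.180/-0.084 → slack +1.856/-2.293; half-tol=0.132, Σhalf²=0.517248
Nominal = 155.680. Worst-case = [155.680 - 2.293, 155.680 + 1.856] = [153.387, 157.536]. RSS = √0.517248 = 0.719.

nominal=155.680 wc=[153.387,157.536] rss=0.719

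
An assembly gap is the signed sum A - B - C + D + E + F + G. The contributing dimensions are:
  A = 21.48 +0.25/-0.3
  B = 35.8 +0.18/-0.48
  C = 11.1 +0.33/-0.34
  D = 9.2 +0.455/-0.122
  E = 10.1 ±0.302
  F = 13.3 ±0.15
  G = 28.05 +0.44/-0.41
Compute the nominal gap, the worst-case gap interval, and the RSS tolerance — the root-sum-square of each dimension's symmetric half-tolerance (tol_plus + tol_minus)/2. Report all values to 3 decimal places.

Stack each dimension's contribution:
  +A: nom +21.480 → Σnom=21.480; wc +0.250/-0.300 → slack +0.250/-0.300; half-tol=0.275, Σhalf²=0.075625
  -B: nom -35.800 → Σnom=-14.320; wc +0.480/-0.180 → slack +0.730/-0.480; half-tol=0.330, Σhalf²=0.184525
  -C: nom -11.100 → Σnom=-25.420; wc +0.340/-0.330 → slack +1.070/-0.810; half-tol=0.335, Σhalf²=0.296750
  +D: nom +9.200 → Σnom=-16.220; wc +0.455/-0.122 → slack +1.525/-0.932; half-tol=0.288, Σhalf²=0.379982
  +E: nom +10.100 → Σnom=-6.120; wc +0.302/-0.302 → slack +1.827/-1.234; half-tol=0.302, Σhalf²=0.471186
  +F: nom +13.300 → Σnom=7.180; wc +0.150/-0.150 → slack +1.977/-1.384; half-tol=0.150, Σhalf²=0.493686
  +G: nom +28.050 → Σnom=35.230; wc +0.440/-0.410 → slack +2.417/-1.794; half-tol=0.425, Σhalf²=0.674311
Nominal = 35.230. Worst-case = [35.230 - 1.794, 35.230 + 2.417] = [33.436, 37.647]. RSS = √0.674311 = 0.821.

nominal=35.230 wc=[33.436,37.647] rss=0.821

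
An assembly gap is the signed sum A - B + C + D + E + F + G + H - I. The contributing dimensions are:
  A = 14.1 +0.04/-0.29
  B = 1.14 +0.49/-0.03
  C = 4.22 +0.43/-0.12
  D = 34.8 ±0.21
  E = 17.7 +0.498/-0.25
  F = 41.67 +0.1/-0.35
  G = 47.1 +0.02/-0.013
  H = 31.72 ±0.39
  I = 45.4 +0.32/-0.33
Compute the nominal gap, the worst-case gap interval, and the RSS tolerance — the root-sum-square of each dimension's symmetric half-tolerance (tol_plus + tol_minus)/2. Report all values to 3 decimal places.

nominal=144.770 wc=[142.337,146.818] rss=0.814

Stack each dimension's contribution:
  +A: nom +14.100 → Σnom=14.100; wc +0.040/-0.290 → slack +0.040/-0.290; half-tol=0.165, Σhalf²=0.027225
  -B: nom -1.140 → Σnom=12.960; wc +0.030/-0.490 → slack +0.070/-0.780; half-tol=0.260, Σhalf²=0.094825
  +C: nom +4.220 → Σnom=17.180; wc +0.430/-0.120 → slack +0.500/-0.900; half-tol=0.275, Σhalf²=0.170450
  +D: nom +34.800 → Σnom=51.980; wc +0.210/-0.210 → slack +0.710/-1.110; half-tol=0.210, Σhalf²=0.214550
  +E: nom +17.700 → Σnom=69.680; wc +0.498/-0.250 → slack +1.208/-1.360; half-tol=0.374, Σhalf²=0.354426
  +F: nom +41.670 → Σnom=111.350; wc +0.100/-0.350 → slack +1.308/-1.710; half-tol=0.225, Σhalf²=0.405051
  +G: nom +47.100 → Σnom=158.450; wc +0.020/-0.013 → slack +1.328/-1.723; half-tol=0.017, Σhalf²=0.405323
  +H: nom +31.720 → Σnom=190.170; wc +0.390/-0.390 → slack +1.718/-2.113; half-tol=0.390, Σhalf²=0.557423
  -I: nom -45.400 → Σnom=144.770; wc +0.330/-0.320 → slack +2.048/-2.433; half-tol=0.325, Σhalf²=0.663048
Nominal = 144.770. Worst-case = [144.770 - 2.433, 144.770 + 2.048] = [142.337, 146.818]. RSS = √0.663048 = 0.814.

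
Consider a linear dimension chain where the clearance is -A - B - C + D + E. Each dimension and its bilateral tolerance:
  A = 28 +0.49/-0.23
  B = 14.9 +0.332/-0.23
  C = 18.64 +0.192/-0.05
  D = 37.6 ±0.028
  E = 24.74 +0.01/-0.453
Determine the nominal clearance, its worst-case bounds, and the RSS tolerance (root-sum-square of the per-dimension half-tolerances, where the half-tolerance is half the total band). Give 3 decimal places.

nominal=0.800 wc=[-0.695,1.348] rss=0.527

Stack each dimension's contribution:
  -A: nom -28.000 → Σnom=-28.000; wc +0.230/-0.490 → slack +0.230/-0.490; half-tol=0.360, Σhalf²=0.129600
  -B: nom -14.900 → Σnom=-42.900; wc +0.230/-0.332 → slack +0.460/-0.822; half-tol=0.281, Σhalf²=0.208561
  -C: nom -18.640 → Σnom=-61.540; wc +0.050/-0.192 → slack +0.510/-1.014; half-tol=0.121, Σhalf²=0.223202
  +D: nom +37.600 → Σnom=-23.940; wc +0.028/-0.028 → slack +0.538/-1.042; half-tol=0.028, Σhalf²=0.223986
  +E: nom +24.740 → Σnom=0.800; wc +0.010/-0.453 → slack +0.548/-1.495; half-tol=0.232, Σhalf²=0.277578
Nominal = 0.800. Worst-case = [0.800 - 1.495, 0.800 + 0.548] = [-0.695, 1.348]. RSS = √0.277578 = 0.527.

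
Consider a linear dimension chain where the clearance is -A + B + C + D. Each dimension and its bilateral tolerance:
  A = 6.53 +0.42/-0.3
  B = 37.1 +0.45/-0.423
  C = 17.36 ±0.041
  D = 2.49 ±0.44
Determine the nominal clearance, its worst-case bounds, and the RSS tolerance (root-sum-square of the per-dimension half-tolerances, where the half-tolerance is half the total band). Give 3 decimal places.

Stack each dimension's contribution:
  -A: nom -6.530 → Σnom=-6.530; wc +0.300/-0.420 → slack +0.300/-0.420; half-tol=0.360, Σhalf²=0.129600
  +B: nom +37.100 → Σnom=30.570; wc +0.450/-0.423 → slack +0.750/-0.843; half-tol=0.436, Σhalf²=0.320132
  +C: nom +17.360 → Σnom=47.930; wc +0.041/-0.041 → slack +0.791/-0.884; half-tol=0.041, Σhalf²=0.321813
  +D: nom +2.490 → Σnom=50.420; wc +0.440/-0.440 → slack +1.231/-1.324; half-tol=0.440, Σhalf²=0.515413
Nominal = 50.420. Worst-case = [50.420 - 1.324, 50.420 + 1.231] = [49.096, 51.651]. RSS = √0.515413 = 0.718.

nominal=50.420 wc=[49.096,51.651] rss=0.718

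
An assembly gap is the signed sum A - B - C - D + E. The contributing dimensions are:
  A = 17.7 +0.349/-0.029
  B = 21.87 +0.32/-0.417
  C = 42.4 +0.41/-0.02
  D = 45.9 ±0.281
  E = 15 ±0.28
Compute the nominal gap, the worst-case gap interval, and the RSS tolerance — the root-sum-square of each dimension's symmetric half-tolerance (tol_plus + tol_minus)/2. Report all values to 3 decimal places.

nominal=-77.470 wc=[-78.790,-76.123] rss=0.612

Stack each dimension's contribution:
  +A: nom +17.700 → Σnom=17.700; wc +0.349/-0.029 → slack +0.349/-0.029; half-tol=0.189, Σhalf²=0.035721
  -B: nom -21.870 → Σnom=-4.170; wc +0.417/-0.320 → slack +0.766/-0.349; half-tol=0.368, Σhalf²=0.171513
  -C: nom -42.400 → Σnom=-46.570; wc +0.020/-0.410 → slack +0.786/-0.759; half-tol=0.215, Σhalf²=0.217738
  -D: nom -45.900 → Σnom=-92.470; wc +0.281/-0.281 → slack +1.067/-1.040; half-tol=0.281, Σhalf²=0.296699
  +E: nom +15.000 → Σnom=-77.470; wc +0.280/-0.280 → slack +1.347/-1.320; half-tol=0.280, Σhalf²=0.375099
Nominal = -77.470. Worst-case = [-77.470 - 1.320, -77.470 + 1.347] = [-78.790, -76.123]. RSS = √0.375099 = 0.612.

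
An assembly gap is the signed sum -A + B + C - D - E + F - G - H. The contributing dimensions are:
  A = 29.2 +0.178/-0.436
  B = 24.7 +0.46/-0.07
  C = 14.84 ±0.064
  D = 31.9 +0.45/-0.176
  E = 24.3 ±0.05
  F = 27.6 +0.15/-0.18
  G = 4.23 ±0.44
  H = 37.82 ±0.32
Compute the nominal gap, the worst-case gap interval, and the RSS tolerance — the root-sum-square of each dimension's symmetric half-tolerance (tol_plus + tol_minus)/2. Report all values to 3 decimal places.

nominal=-60.310 wc=[-62.062,-58.214] rss=0.770

Stack each dimension's contribution:
  -A: nom -29.200 → Σnom=-29.200; wc +0.436/-0.178 → slack +0.436/-0.178; half-tol=0.307, Σhalf²=0.094249
  +B: nom +24.700 → Σnom=-4.500; wc +0.460/-0.070 → slack +0.896/-0.248; half-tol=0.265, Σhalf²=0.164474
  +C: nom +14.840 → Σnom=10.340; wc +0.064/-0.064 → slack +0.960/-0.312; half-tol=0.064, Σhalf²=0.168570
  -D: nom -31.900 → Σnom=-21.560; wc +0.176/-0.450 → slack +1.136/-0.762; half-tol=0.313, Σhalf²=0.266539
  -E: nom -24.300 → Σnom=-45.860; wc +0.050/-0.050 → slack +1.186/-0.812; half-tol=0.050, Σhalf²=0.269039
  +F: nom +27.600 → Σnom=-18.260; wc +0.150/-0.180 → slack +1.336/-0.992; half-tol=0.165, Σhalf²=0.296264
  -G: nom -4.230 → Σnom=-22.490; wc +0.440/-0.440 → slack +1.776/-1.432; half-tol=0.440, Σhalf²=0.489864
  -H: nom -37.820 → Σnom=-60.310; wc +0.320/-0.320 → slack +2.096/-1.752; half-tol=0.320, Σhalf²=0.592264
Nominal = -60.310. Worst-case = [-60.310 - 1.752, -60.310 + 2.096] = [-62.062, -58.214]. RSS = √0.592264 = 0.770.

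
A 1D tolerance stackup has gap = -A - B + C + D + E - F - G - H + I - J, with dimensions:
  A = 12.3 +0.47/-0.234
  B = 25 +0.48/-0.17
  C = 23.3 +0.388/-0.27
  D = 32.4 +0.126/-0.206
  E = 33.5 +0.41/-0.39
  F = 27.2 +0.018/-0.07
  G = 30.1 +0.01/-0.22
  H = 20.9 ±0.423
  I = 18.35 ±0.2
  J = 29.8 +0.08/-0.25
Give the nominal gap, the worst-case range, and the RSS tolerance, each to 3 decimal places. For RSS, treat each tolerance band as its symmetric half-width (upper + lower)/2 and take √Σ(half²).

nominal=-37.750 wc=[-40.297,-35.259] rss=0.887

Stack each dimension's contribution:
  -A: nom -12.300 → Σnom=-12.300; wc +0.234/-0.470 → slack +0.234/-0.470; half-tol=0.352, Σhalf²=0.123904
  -B: nom -25.000 → Σnom=-37.300; wc +0.170/-0.480 → slack +0.404/-0.950; half-tol=0.325, Σhalf²=0.229529
  +C: nom +23.300 → Σnom=-14.000; wc +0.388/-0.270 → slack +0.792/-1.220; half-tol=0.329, Σhalf²=0.337770
  +D: nom +32.400 → Σnom=18.400; wc +0.126/-0.206 → slack +0.918/-1.426; half-tol=0.166, Σhalf²=0.365326
  +E: nom +33.500 → Σnom=51.900; wc +0.410/-0.390 → slack +1.328/-1.816; half-tol=0.400, Σhalf²=0.525326
  -F: nom -27.200 → Σnom=24.700; wc +0.070/-0.018 → slack +1.398/-1.834; half-tol=0.044, Σhalf²=0.527262
  -G: nom -30.100 → Σnom=-5.400; wc +0.220/-0.010 → slack +1.618/-1.844; half-tol=0.115, Σhalf²=0.540487
  -H: nom -20.900 → Σnom=-26.300; wc +0.423/-0.423 → slack +2.041/-2.267; half-tol=0.423, Σhalf²=0.719416
  +I: nom +18.350 → Σnom=-7.950; wc +0.200/-0.200 → slack +2.241/-2.467; half-tol=0.200, Σhalf²=0.759416
  -J: nom -29.800 → Σnom=-37.750; wc +0.250/-0.080 → slack +2.491/-2.547; half-tol=0.165, Σhalf²=0.786641
Nominal = -37.750. Worst-case = [-37.750 - 2.547, -37.750 + 2.491] = [-40.297, -35.259]. RSS = √0.786641 = 0.887.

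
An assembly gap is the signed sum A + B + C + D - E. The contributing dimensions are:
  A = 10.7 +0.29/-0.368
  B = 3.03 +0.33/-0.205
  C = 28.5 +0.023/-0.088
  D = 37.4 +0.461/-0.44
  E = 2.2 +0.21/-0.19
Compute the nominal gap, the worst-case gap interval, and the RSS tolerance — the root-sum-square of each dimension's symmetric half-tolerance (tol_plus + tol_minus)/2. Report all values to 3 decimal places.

nominal=77.430 wc=[76.119,78.724] rss=0.653

Stack each dimension's contribution:
  +A: nom +10.700 → Σnom=10.700; wc +0.290/-0.368 → slack +0.290/-0.368; half-tol=0.329, Σhalf²=0.108241
  +B: nom +3.030 → Σnom=13.730; wc +0.330/-0.205 → slack +0.620/-0.573; half-tol=0.268, Σhalf²=0.179797
  +C: nom +28.500 → Σnom=42.230; wc +0.023/-0.088 → slack +0.643/-0.661; half-tol=0.055, Σhalf²=0.182877
  +D: nom +37.400 → Σnom=79.630; wc +0.461/-0.440 → slack +1.104/-1.101; half-tol=0.451, Σhalf²=0.385828
  -E: nom -2.200 → Σnom=77.430; wc +0.190/-0.210 → slack +1.294/-1.311; half-tol=0.200, Σhalf²=0.425828
Nominal = 77.430. Worst-case = [77.430 - 1.311, 77.430 + 1.294] = [76.119, 78.724]. RSS = √0.425828 = 0.653.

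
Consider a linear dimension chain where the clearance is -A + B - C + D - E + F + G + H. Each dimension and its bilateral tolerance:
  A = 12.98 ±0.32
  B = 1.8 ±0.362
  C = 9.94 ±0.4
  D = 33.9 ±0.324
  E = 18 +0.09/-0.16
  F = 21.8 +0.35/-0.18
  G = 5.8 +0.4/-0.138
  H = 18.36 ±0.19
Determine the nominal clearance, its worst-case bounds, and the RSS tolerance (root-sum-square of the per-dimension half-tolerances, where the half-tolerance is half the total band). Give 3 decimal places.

Stack each dimension's contribution:
  -A: nom -12.980 → Σnom=-12.980; wc +0.320/-0.320 → slack +0.320/-0.320; half-tol=0.320, Σhalf²=0.102400
  +B: nom +1.800 → Σnom=-11.180; wc +0.362/-0.362 → slack +0.682/-0.682; half-tol=0.362, Σhalf²=0.233444
  -C: nom -9.940 → Σnom=-21.120; wc +0.400/-0.400 → slack +1.082/-1.082; half-tol=0.400, Σhalf²=0.393444
  +D: nom +33.900 → Σnom=12.780; wc +0.324/-0.324 → slack +1.406/-1.406; half-tol=0.324, Σhalf²=0.498420
  -E: nom -18.000 → Σnom=-5.220; wc +0.160/-0.090 → slack +1.566/-1.496; half-tol=0.125, Σhalf²=0.514045
  +F: nom +21.800 → Σnom=16.580; wc +0.350/-0.180 → slack +1.916/-1.676; half-tol=0.265, Σhalf²=0.584270
  +G: nom +5.800 → Σnom=22.380; wc +0.400/-0.138 → slack +2.316/-1.814; half-tol=0.269, Σhalf²=0.656631
  +H: nom +18.360 → Σnom=40.740; wc +0.190/-0.190 → slack +2.506/-2.004; half-tol=0.190, Σhalf²=0.692731
Nominal = 40.740. Worst-case = [40.740 - 2.004, 40.740 + 2.506] = [38.736, 43.246]. RSS = √0.692731 = 0.832.

nominal=40.740 wc=[38.736,43.246] rss=0.832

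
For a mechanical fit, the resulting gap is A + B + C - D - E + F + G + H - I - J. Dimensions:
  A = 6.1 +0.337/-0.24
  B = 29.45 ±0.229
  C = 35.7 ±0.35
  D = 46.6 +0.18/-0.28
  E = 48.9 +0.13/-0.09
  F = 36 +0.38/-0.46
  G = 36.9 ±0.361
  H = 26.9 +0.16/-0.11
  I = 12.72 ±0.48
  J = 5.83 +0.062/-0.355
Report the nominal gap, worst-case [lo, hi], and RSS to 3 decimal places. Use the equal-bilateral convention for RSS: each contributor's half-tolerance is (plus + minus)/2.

Stack each dimension's contribution:
  +A: nom +6.100 → Σnom=6.100; wc +0.337/-0.240 → slack +0.337/-0.240; half-tol=0.288, Σhalf²=0.083232
  +B: nom +29.450 → Σnom=35.550; wc +0.229/-0.229 → slack +0.566/-0.469; half-tol=0.229, Σhalf²=0.135673
  +C: nom +35.700 → Σnom=71.250; wc +0.350/-0.350 → slack +0.916/-0.819; half-tol=0.350, Σhalf²=0.258173
  -D: nom -46.600 → Σnom=24.650; wc +0.280/-0.180 → slack +1.196/-0.999; half-tol=0.230, Σhalf²=0.311073
  -E: nom -48.900 → Σnom=-24.250; wc +0.090/-0.130 → slack +1.286/-1.129; half-tol=0.110, Σhalf²=0.323173
  +F: nom +36.000 → Σnom=11.750; wc +0.380/-0.460 → slack +1.666/-1.589; half-tol=0.420, Σhalf²=0.499573
  +G: nom +36.900 → Σnom=48.650; wc +0.361/-0.361 → slack +2.027/-1.950; half-tol=0.361, Σhalf²=0.629894
  +H: nom +26.900 → Σnom=75.550; wc +0.160/-0.110 → slack +2.187/-2.060; half-tol=0.135, Σhalf²=0.648119
  -I: nom -12.720 → Σnom=62.830; wc +0.480/-0.480 → slack +2.667/-2.540; half-tol=0.480, Σhalf²=0.878519
  -J: nom -5.830 → Σnom=57.000; wc +0.355/-0.062 → slack +3.022/-2.602; half-tol=0.208, Σhalf²=0.921992
Nominal = 57.000. Worst-case = [57.000 - 2.602, 57.000 + 3.022] = [54.398, 60.022]. RSS = √0.921992 = 0.960.

nominal=57.000 wc=[54.398,60.022] rss=0.960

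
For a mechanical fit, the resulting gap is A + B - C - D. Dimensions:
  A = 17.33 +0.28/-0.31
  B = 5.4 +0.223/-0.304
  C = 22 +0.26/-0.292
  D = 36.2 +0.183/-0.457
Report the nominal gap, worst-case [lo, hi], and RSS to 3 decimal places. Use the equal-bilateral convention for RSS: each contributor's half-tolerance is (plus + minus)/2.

Stack each dimension's contribution:
  +A: nom +17.330 → Σnom=17.330; wc +0.280/-0.310 → slack +0.280/-0.310; half-tol=0.295, Σhalf²=0.087025
  +B: nom +5.400 → Σnom=22.730; wc +0.223/-0.304 → slack +0.503/-0.614; half-tol=0.264, Σhalf²=0.156457
  -C: nom -22.000 → Σnom=0.730; wc +0.292/-0.260 → slack +0.795/-0.874; half-tol=0.276, Σhalf²=0.232633
  -D: nom -36.200 → Σnom=-35.470; wc +0.457/-0.183 → slack +1.252/-1.057; half-tol=0.320, Σhalf²=0.335033
Nominal = -35.470. Worst-case = [-35.470 - 1.057, -35.470 + 1.252] = [-36.527, -34.218]. RSS = √0.335033 = 0.579.

nominal=-35.470 wc=[-36.527,-34.218] rss=0.579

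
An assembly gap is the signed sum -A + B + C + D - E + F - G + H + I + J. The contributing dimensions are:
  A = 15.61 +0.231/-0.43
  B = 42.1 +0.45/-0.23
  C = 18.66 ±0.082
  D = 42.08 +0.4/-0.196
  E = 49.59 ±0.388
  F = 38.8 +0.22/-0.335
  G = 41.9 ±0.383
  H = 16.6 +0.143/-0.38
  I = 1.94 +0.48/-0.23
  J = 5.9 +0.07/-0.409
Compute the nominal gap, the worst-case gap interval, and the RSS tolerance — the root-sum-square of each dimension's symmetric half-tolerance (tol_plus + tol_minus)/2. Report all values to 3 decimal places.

nominal=58.980 wc=[56.116,62.026] rss=0.973

Stack each dimension's contribution:
  -A: nom -15.610 → Σnom=-15.610; wc +0.430/-0.231 → slack +0.430/-0.231; half-tol=0.331, Σhalf²=0.109230
  +B: nom +42.100 → Σnom=26.490; wc +0.450/-0.230 → slack +0.880/-0.461; half-tol=0.340, Σhalf²=0.224830
  +C: nom +18.660 → Σnom=45.150; wc +0.082/-0.082 → slack +0.962/-0.543; half-tol=0.082, Σhalf²=0.231554
  +D: nom +42.080 → Σnom=87.230; wc +0.400/-0.196 → slack +1.362/-0.739; half-tol=0.298, Σhalf²=0.320358
  -E: nom -49.590 → Σnom=37.640; wc +0.388/-0.388 → slack +1.750/-1.127; half-tol=0.388, Σhalf²=0.470902
  +F: nom +38.800 → Σnom=76.440; wc +0.220/-0.335 → slack +1.970/-1.462; half-tol=0.278, Σhalf²=0.547909
  -G: nom -41.900 → Σnom=34.540; wc +0.383/-0.383 → slack +2.353/-1.845; half-tol=0.383, Σhalf²=0.694598
  +H: nom +16.600 → Σnom=51.140; wc +0.143/-0.380 → slack +2.496/-2.225; half-tol=0.262, Σhalf²=0.762980
  +I: nom +1.940 → Σnom=53.080; wc +0.480/-0.230 → slack +2.976/-2.455; half-tol=0.355, Σhalf²=0.889005
  +J: nom +5.900 → Σnom=58.980; wc +0.070/-0.409 → slack +3.046/-2.864; half-tol=0.239, Σhalf²=0.946365
Nominal = 58.980. Worst-case = [58.980 - 2.864, 58.980 + 3.046] = [56.116, 62.026]. RSS = √0.946365 = 0.973.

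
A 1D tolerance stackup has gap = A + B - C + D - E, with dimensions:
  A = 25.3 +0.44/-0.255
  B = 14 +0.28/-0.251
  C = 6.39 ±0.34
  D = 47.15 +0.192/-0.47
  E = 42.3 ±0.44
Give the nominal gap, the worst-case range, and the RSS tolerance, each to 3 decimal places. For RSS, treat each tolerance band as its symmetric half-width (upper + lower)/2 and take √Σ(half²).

nominal=37.760 wc=[36.004,39.452] rss=0.781

Stack each dimension's contribution:
  +A: nom +25.300 → Σnom=25.300; wc +0.440/-0.255 → slack +0.440/-0.255; half-tol=0.348, Σhalf²=0.120756
  +B: nom +14.000 → Σnom=39.300; wc +0.280/-0.251 → slack +0.720/-0.506; half-tol=0.266, Σhalf²=0.191247
  -C: nom -6.390 → Σnom=32.910; wc +0.340/-0.340 → slack +1.060/-0.846; half-tol=0.340, Σhalf²=0.306847
  +D: nom +47.150 → Σnom=80.060; wc +0.192/-0.470 → slack +1.252/-1.316; half-tol=0.331, Σhalf²=0.416408
  -E: nom -42.300 → Σnom=37.760; wc +0.440/-0.440 → slack +1.692/-1.756; half-tol=0.440, Σhalf²=0.610008
Nominal = 37.760. Worst-case = [37.760 - 1.756, 37.760 + 1.692] = [36.004, 39.452]. RSS = √0.610008 = 0.781.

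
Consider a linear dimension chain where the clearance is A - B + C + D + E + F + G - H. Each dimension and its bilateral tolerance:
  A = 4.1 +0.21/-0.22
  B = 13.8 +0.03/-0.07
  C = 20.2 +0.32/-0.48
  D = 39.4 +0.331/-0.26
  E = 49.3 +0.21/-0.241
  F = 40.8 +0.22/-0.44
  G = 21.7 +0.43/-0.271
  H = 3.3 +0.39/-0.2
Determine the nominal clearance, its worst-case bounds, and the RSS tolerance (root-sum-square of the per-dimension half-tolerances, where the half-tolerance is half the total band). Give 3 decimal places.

nominal=158.400 wc=[156.068,160.391] rss=0.816

Stack each dimension's contribution:
  +A: nom +4.100 → Σnom=4.100; wc +0.210/-0.220 → slack +0.210/-0.220; half-tol=0.215, Σhalf²=0.046225
  -B: nom -13.800 → Σnom=-9.700; wc +0.070/-0.030 → slack +0.280/-0.250; half-tol=0.050, Σhalf²=0.048725
  +C: nom +20.200 → Σnom=10.500; wc +0.320/-0.480 → slack +0.600/-0.730; half-tol=0.400, Σhalf²=0.208725
  +D: nom +39.400 → Σnom=49.900; wc +0.331/-0.260 → slack +0.931/-0.990; half-tol=0.295, Σhalf²=0.296045
  +E: nom +49.300 → Σnom=99.200; wc +0.210/-0.241 → slack +1.141/-1.231; half-tol=0.225, Σhalf²=0.346896
  +F: nom +40.800 → Σnom=140.000; wc +0.220/-0.440 → slack +1.361/-1.671; half-tol=0.330, Σhalf²=0.455796
  +G: nom +21.700 → Σnom=161.700; wc +0.430/-0.271 → slack +1.791/-1.942; half-tol=0.351, Σhalf²=0.578646
  -H: nom -3.300 → Σnom=158.400; wc +0.200/-0.390 → slack +1.991/-2.332; half-tol=0.295, Σhalf²=0.665671
Nominal = 158.400. Worst-case = [158.400 - 2.332, 158.400 + 1.991] = [156.068, 160.391]. RSS = √0.665671 = 0.816.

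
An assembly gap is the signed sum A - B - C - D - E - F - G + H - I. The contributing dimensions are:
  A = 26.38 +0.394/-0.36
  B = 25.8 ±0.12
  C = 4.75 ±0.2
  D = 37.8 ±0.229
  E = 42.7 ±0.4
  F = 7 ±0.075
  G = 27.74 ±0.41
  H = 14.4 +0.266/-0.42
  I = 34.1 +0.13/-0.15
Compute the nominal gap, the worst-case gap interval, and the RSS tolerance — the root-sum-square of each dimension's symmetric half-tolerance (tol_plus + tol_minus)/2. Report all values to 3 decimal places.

Stack each dimension's contribution:
  +A: nom +26.380 → Σnom=26.380; wc +0.394/-0.360 → slack +0.394/-0.360; half-tol=0.377, Σhalf²=0.142129
  -B: nom -25.800 → Σnom=0.580; wc +0.120/-0.120 → slack +0.514/-0.480; half-tol=0.120, Σhalf²=0.156529
  -C: nom -4.750 → Σnom=-4.170; wc +0.200/-0.200 → slack +0.714/-0.680; half-tol=0.200, Σhalf²=0.196529
  -D: nom -37.800 → Σnom=-41.970; wc +0.229/-0.229 → slack +0.943/-0.909; half-tol=0.229, Σhalf²=0.248970
  -E: nom -42.700 → Σnom=-84.670; wc +0.400/-0.400 → slack +1.343/-1.309; half-tol=0.400, Σhalf²=0.408970
  -F: nom -7.000 → Σnom=-91.670; wc +0.075/-0.075 → slack +1.418/-1.384; half-tol=0.075, Σhalf²=0.414595
  -G: nom -27.740 → Σnom=-119.410; wc +0.410/-0.410 → slack +1.828/-1.794; half-tol=0.410, Σhalf²=0.582695
  +H: nom +14.400 → Σnom=-105.010; wc +0.266/-0.420 → slack +2.094/-2.214; half-tol=0.343, Σhalf²=0.700344
  -I: nom -34.100 → Σnom=-139.110; wc +0.150/-0.130 → slack +2.244/-2.344; half-tol=0.140, Σhalf²=0.719944
Nominal = -139.110. Worst-case = [-139.110 - 2.344, -139.110 + 2.244] = [-141.454, -136.866]. RSS = √0.719944 = 0.848.

nominal=-139.110 wc=[-141.454,-136.866] rss=0.848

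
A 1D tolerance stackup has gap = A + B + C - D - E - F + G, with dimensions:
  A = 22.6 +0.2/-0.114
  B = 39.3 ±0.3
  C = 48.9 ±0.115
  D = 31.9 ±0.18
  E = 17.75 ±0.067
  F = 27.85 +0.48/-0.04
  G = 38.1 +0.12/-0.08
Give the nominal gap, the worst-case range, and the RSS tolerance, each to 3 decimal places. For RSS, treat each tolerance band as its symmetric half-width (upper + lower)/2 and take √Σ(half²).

Stack each dimension's contribution:
  +A: nom +22.600 → Σnom=22.600; wc +0.200/-0.114 → slack +0.200/-0.114; half-tol=0.157, Σhalf²=0.024649
  +B: nom +39.300 → Σnom=61.900; wc +0.300/-0.300 → slack +0.500/-0.414; half-tol=0.300, Σhalf²=0.114649
  +C: nom +48.900 → Σnom=110.800; wc +0.115/-0.115 → slack +0.615/-0.529; half-tol=0.115, Σhalf²=0.127874
  -D: nom -31.900 → Σnom=78.900; wc +0.180/-0.180 → slack +0.795/-0.709; half-tol=0.180, Σhalf²=0.160274
  -E: nom -17.750 → Σnom=61.150; wc +0.067/-0.067 → slack +0.862/-0.776; half-tol=0.067, Σhalf²=0.164763
  -F: nom -27.850 → Σnom=33.300; wc +0.040/-0.480 → slack +0.902/-1.256; half-tol=0.260, Σhalf²=0.232363
  +G: nom +38.100 → Σnom=71.400; wc +0.120/-0.080 → slack +1.022/-1.336; half-tol=0.100, Σhalf²=0.242363
Nominal = 71.400. Worst-case = [71.400 - 1.336, 71.400 + 1.022] = [70.064, 72.422]. RSS = √0.242363 = 0.492.

nominal=71.400 wc=[70.064,72.422] rss=0.492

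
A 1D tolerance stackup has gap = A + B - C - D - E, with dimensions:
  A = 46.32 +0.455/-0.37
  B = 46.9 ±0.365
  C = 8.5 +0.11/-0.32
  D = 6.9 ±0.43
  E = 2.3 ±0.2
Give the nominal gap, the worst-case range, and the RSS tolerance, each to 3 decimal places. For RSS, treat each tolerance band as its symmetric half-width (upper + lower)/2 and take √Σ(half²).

Stack each dimension's contribution:
  +A: nom +46.320 → Σnom=46.320; wc +0.455/-0.370 → slack +0.455/-0.370; half-tol=0.412, Σhalf²=0.170156
  +B: nom +46.900 → Σnom=93.220; wc +0.365/-0.365 → slack +0.820/-0.735; half-tol=0.365, Σhalf²=0.303381
  -C: nom -8.500 → Σnom=84.720; wc +0.320/-0.110 → slack +1.140/-0.845; half-tol=0.215, Σhalf²=0.349606
  -D: nom -6.900 → Σnom=77.820; wc +0.430/-0.430 → slack +1.570/-1.275; half-tol=0.430, Σhalf²=0.534506
  -E: nom -2.300 → Σnom=75.520; wc +0.200/-0.200 → slack +1.770/-1.475; half-tol=0.200, Σhalf²=0.574506
Nominal = 75.520. Worst-case = [75.520 - 1.475, 75.520 + 1.770] = [74.045, 77.290]. RSS = √0.574506 = 0.758.

nominal=75.520 wc=[74.045,77.290] rss=0.758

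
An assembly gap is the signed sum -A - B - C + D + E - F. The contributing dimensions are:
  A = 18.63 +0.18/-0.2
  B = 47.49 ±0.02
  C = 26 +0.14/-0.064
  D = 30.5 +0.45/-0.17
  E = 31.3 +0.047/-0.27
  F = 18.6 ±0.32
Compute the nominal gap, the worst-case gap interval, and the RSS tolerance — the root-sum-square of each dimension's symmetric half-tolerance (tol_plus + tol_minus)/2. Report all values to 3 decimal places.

Stack each dimension's contribution:
  -A: nom -18.630 → Σnom=-18.630; wc +0.200/-0.180 → slack +0.200/-0.180; half-tol=0.190, Σhalf²=0.036100
  -B: nom -47.490 → Σnom=-66.120; wc +0.020/-0.020 → slack +0.220/-0.200; half-tol=0.020, Σhalf²=0.036500
  -C: nom -26.000 → Σnom=-92.120; wc +0.064/-0.140 → slack +0.284/-0.340; half-tol=0.102, Σhalf²=0.046904
  +D: nom +30.500 → Σnom=-61.620; wc +0.450/-0.170 → slack +0.734/-0.510; half-tol=0.310, Σhalf²=0.143004
  +E: nom +31.300 → Σnom=-30.320; wc +0.047/-0.270 → slack +0.781/-0.780; half-tol=0.159, Σhalf²=0.168126
  -F: nom -18.600 → Σnom=-48.920; wc +0.320/-0.320 → slack +1.101/-1.100; half-tol=0.320, Σhalf²=0.270526
Nominal = -48.920. Worst-case = [-48.920 - 1.100, -48.920 + 1.101] = [-50.020, -47.819]. RSS = √0.270526 = 0.520.

nominal=-48.920 wc=[-50.020,-47.819] rss=0.520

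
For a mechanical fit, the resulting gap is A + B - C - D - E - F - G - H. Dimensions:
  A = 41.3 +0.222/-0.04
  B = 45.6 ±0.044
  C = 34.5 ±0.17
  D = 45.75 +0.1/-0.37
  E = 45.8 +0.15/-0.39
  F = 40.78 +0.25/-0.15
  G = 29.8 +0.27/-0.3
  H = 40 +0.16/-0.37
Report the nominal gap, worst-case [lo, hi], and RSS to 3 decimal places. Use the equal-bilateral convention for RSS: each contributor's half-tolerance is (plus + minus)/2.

Stack each dimension's contribution:
  +A: nom +41.300 → Σnom=41.300; wc +0.222/-0.040 → slack +0.222/-0.040; half-tol=0.131, Σhalf²=0.017161
  +B: nom +45.600 → Σnom=86.900; wc +0.044/-0.044 → slack +0.266/-0.084; half-tol=0.044, Σhalf²=0.019097
  -C: nom -34.500 → Σnom=52.400; wc +0.170/-0.170 → slack +0.436/-0.254; half-tol=0.170, Σhalf²=0.047997
  -D: nom -45.750 → Σnom=6.650; wc +0.370/-0.100 → slack +0.806/-0.354; half-tol=0.235, Σhalf²=0.103222
  -E: nom -45.800 → Σnom=-39.150; wc +0.390/-0.150 → slack +1.196/-0.504; half-tol=0.270, Σhalf²=0.176122
  -F: nom -40.780 → Σnom=-79.930; wc +0.150/-0.250 → slack +1.346/-0.754; half-tol=0.200, Σhalf²=0.216122
  -G: nom -29.800 → Σnom=-109.730; wc +0.300/-0.270 → slack +1.646/-1.024; half-tol=0.285, Σhalf²=0.297347
  -H: nom -40.000 → Σnom=-149.730; wc +0.370/-0.160 → slack +2.016/-1.184; half-tol=0.265, Σhalf²=0.367572
Nominal = -149.730. Worst-case = [-149.730 - 1.184, -149.730 + 2.016] = [-150.914, -147.714]. RSS = √0.367572 = 0.606.

nominal=-149.730 wc=[-150.914,-147.714] rss=0.606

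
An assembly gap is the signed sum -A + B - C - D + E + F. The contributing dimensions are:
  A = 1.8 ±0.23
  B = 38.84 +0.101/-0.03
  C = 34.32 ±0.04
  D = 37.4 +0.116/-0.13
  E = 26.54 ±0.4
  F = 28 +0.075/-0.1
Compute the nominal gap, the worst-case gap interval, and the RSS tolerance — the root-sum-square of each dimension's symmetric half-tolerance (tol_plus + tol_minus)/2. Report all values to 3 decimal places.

Stack each dimension's contribution:
  -A: nom -1.800 → Σnom=-1.800; wc +0.230/-0.230 → slack +0.230/-0.230; half-tol=0.230, Σhalf²=0.052900
  +B: nom +38.840 → Σnom=37.040; wc +0.101/-0.030 → slack +0.331/-0.260; half-tol=0.066, Σhalf²=0.057190
  -C: nom -34.320 → Σnom=2.720; wc +0.040/-0.040 → slack +0.371/-0.300; half-tol=0.040, Σhalf²=0.058790
  -D: nom -37.400 → Σnom=-34.680; wc +0.130/-0.116 → slack +0.501/-0.416; half-tol=0.123, Σhalf²=0.073919
  +E: nom +26.540 → Σnom=-8.140; wc +0.400/-0.400 → slack +0.901/-0.816; half-tol=0.400, Σhalf²=0.233919
  +F: nom +28.000 → Σnom=19.860; wc +0.075/-0.100 → slack +0.976/-0.916; half-tol=0.087, Σhalf²=0.241576
Nominal = 19.860. Worst-case = [19.860 - 0.916, 19.860 + 0.976] = [18.944, 20.836]. RSS = √0.241576 = 0.492.

nominal=19.860 wc=[18.944,20.836] rss=0.492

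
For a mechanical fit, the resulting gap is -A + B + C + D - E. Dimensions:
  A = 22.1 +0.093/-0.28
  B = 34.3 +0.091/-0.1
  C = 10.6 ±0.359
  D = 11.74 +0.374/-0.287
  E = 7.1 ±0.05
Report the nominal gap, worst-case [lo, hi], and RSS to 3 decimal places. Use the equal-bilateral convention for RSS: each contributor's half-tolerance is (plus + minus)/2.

nominal=27.440 wc=[26.551,28.594] rss=0.533

Stack each dimension's contribution:
  -A: nom -22.100 → Σnom=-22.100; wc +0.280/-0.093 → slack +0.280/-0.093; half-tol=0.186, Σhalf²=0.034782
  +B: nom +34.300 → Σnom=12.200; wc +0.091/-0.100 → slack +0.371/-0.193; half-tol=0.096, Σhalf²=0.043902
  +C: nom +10.600 → Σnom=22.800; wc +0.359/-0.359 → slack +0.730/-0.552; half-tol=0.359, Σhalf²=0.172783
  +D: nom +11.740 → Σnom=34.540; wc +0.374/-0.287 → slack +1.104/-0.839; half-tol=0.331, Σhalf²=0.282014
  -E: nom -7.100 → Σnom=27.440; wc +0.050/-0.050 → slack +1.154/-0.889; half-tol=0.050, Σhalf²=0.284514
Nominal = 27.440. Worst-case = [27.440 - 0.889, 27.440 + 1.154] = [26.551, 28.594]. RSS = √0.284514 = 0.533.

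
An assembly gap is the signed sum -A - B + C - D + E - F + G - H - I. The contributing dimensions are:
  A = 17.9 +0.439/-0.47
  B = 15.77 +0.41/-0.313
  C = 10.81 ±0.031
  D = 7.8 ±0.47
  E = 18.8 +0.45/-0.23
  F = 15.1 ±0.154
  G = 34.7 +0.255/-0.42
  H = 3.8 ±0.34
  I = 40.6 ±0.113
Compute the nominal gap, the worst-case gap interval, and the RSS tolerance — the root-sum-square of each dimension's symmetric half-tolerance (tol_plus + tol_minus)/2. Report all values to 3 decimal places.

nominal=-36.660 wc=[-39.267,-34.064] rss=0.970

Stack each dimension's contribution:
  -A: nom -17.900 → Σnom=-17.900; wc +0.470/-0.439 → slack +0.470/-0.439; half-tol=0.455, Σhalf²=0.206570
  -B: nom -15.770 → Σnom=-33.670; wc +0.313/-0.410 → slack +0.783/-0.849; half-tol=0.361, Σhalf²=0.337253
  +C: nom +10.810 → Σnom=-22.860; wc +0.031/-0.031 → slack +0.814/-0.880; half-tol=0.031, Σhalf²=0.338214
  -D: nom -7.800 → Σnom=-30.660; wc +0.470/-0.470 → slack +1.284/-1.350; half-tol=0.470, Σhalf²=0.559114
  +E: nom +18.800 → Σnom=-11.860; wc +0.450/-0.230 → slack +1.734/-1.580; half-tol=0.340, Σhalf²=0.674714
  -F: nom -15.100 → Σnom=-26.960; wc +0.154/-0.154 → slack +1.888/-1.734; half-tol=0.154, Σhalf²=0.698430
  +G: nom +34.700 → Σnom=7.740; wc +0.255/-0.420 → slack +2.143/-2.154; half-tol=0.338, Σhalf²=0.812336
  -H: nom -3.800 → Σnom=3.940; wc +0.340/-0.340 → slack +2.483/-2.494; half-tol=0.340, Σhalf²=0.927936
  -I: nom -40.600 → Σnom=-36.660; wc +0.113/-0.113 → slack +2.596/-2.607; half-tol=0.113, Σhalf²=0.940705
Nominal = -36.660. Worst-case = [-36.660 - 2.607, -36.660 + 2.596] = [-39.267, -34.064]. RSS = √0.940705 = 0.970.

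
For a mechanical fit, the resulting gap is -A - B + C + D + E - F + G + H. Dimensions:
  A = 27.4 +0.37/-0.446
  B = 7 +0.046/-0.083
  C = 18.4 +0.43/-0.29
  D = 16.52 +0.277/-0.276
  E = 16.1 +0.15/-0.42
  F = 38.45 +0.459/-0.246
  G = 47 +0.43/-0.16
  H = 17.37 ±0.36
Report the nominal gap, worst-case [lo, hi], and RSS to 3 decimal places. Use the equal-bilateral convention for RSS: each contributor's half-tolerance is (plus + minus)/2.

nominal=42.540 wc=[40.159,44.962] rss=0.894

Stack each dimension's contribution:
  -A: nom -27.400 → Σnom=-27.400; wc +0.446/-0.370 → slack +0.446/-0.370; half-tol=0.408, Σhalf²=0.166464
  -B: nom -7.000 → Σnom=-34.400; wc +0.083/-0.046 → slack +0.529/-0.416; half-tol=0.065, Σhalf²=0.170624
  +C: nom +18.400 → Σnom=-16.000; wc +0.430/-0.290 → slack +0.959/-0.706; half-tol=0.360, Σhalf²=0.300224
  +D: nom +16.520 → Σnom=0.520; wc +0.277/-0.276 → slack +1.236/-0.982; half-tol=0.277, Σhalf²=0.376677
  +E: nom +16.100 → Σnom=16.620; wc +0.150/-0.420 → slack +1.386/-1.402; half-tol=0.285, Σhalf²=0.457902
  -F: nom -38.450 → Σnom=-21.830; wc +0.246/-0.459 → slack +1.632/-1.861; half-tol=0.353, Σhalf²=0.582158
  +G: nom +47.000 → Σnom=25.170; wc +0.430/-0.160 → slack +2.062/-2.021; half-tol=0.295, Σhalf²=0.669183
  +H: nom +17.370 → Σnom=42.540; wc +0.360/-0.360 → slack +2.422/-2.381; half-tol=0.360, Σhalf²=0.798783
Nominal = 42.540. Worst-case = [42.540 - 2.381, 42.540 + 2.422] = [40.159, 44.962]. RSS = √0.798783 = 0.894.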